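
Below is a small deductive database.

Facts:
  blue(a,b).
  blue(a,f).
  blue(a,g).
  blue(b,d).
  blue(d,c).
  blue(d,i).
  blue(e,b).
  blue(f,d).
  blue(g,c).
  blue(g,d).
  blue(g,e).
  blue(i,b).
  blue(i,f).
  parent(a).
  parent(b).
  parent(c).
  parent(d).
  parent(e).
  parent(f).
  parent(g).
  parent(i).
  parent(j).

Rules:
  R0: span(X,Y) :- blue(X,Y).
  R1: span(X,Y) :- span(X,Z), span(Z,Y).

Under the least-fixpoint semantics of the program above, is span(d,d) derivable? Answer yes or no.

yes

round 1: derive span(a,b) via R0 from blue(a,b)
round 1: derive span(a,f) via R0 from blue(a,f)
round 1: derive span(a,g) via R0 from blue(a,g)
round 1: derive span(b,d) via R0 from blue(b,d)
round 1: derive span(d,c) via R0 from blue(d,c)
round 1: derive span(d,i) via R0 from blue(d,i)
round 1: derive span(e,b) via R0 from blue(e,b)
round 1: derive span(f,d) via R0 from blue(f,d)
round 1: derive span(g,c) via R0 from blue(g,c)
round 1: derive span(g,d) via R0 from blue(g,d)
round 1: derive span(g,e) via R0 from blue(g,e)
round 1: derive span(i,b) via R0 from blue(i,b)
round 1: derive span(i,f) via R0 from blue(i,f)
round 2: derive span(a,c) via R1 from span(a,g), span(g,c)
round 2: derive span(a,d) via R1 from span(a,b), span(b,d)
round 2: derive span(a,e) via R1 from span(a,g), span(g,e)
round 2: derive span(b,c) via R1 from span(b,d), span(d,c)
round 2: derive span(b,i) via R1 from span(b,d), span(d,i)
round 2: derive span(d,b) via R1 from span(d,i), span(i,b)
round 2: derive span(d,f) via R1 from span(d,i), span(i,f)
round 2: derive span(e,d) via R1 from span(e,b), span(b,d)
round 2: derive span(f,c) via R1 from span(f,d), span(d,c)
round 2: derive span(f,i) via R1 from span(f,d), span(d,i)
round 2: derive span(g,b) via R1 from span(g,e), span(e,b)
round 2: derive span(g,i) via R1 from span(g,d), span(d,i)
round 2: derive span(i,d) via R1 from span(i,b), span(b,d)
round 3: derive span(a,i) via R1 from span(a,b), span(b,i)
round 3: derive span(b,b) via R1 from span(b,d), span(d,b)
round 3: derive span(b,f) via R1 from span(b,d), span(d,f)
round 3: derive span(d,d) via R1 from span(d,b), span(b,d)
round 3: derive span(e,c) via R1 from span(e,b), span(b,c)
round 3: derive span(e,f) via R1 from span(e,d), span(d,f)
round 3: derive span(e,i) via R1 from span(e,b), span(b,i)
round 3: derive span(f,b) via R1 from span(f,d), span(d,b)
round 3: derive span(f,f) via R1 from span(f,d), span(d,f)
round 3: derive span(g,f) via R1 from span(g,d), span(d,f)
round 3: derive span(i,c) via R1 from span(i,b), span(b,c)
round 3: derive span(i,i) via R1 from span(i,b), span(b,i)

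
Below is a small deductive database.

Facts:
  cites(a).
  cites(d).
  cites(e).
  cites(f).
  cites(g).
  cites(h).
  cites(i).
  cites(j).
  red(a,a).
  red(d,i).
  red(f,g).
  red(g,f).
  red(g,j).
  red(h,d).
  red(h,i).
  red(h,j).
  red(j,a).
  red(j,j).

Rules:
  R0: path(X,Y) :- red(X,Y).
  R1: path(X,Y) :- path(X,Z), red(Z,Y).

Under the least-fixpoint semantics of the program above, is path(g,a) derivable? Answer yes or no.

round 1: derive path(a,a) via R0 from red(a,a)
round 1: derive path(d,i) via R0 from red(d,i)
round 1: derive path(f,g) via R0 from red(f,g)
round 1: derive path(g,f) via R0 from red(g,f)
round 1: derive path(g,j) via R0 from red(g,j)
round 1: derive path(h,d) via R0 from red(h,d)
round 1: derive path(h,i) via R0 from red(h,i)
round 1: derive path(h,j) via R0 from red(h,j)
round 1: derive path(j,a) via R0 from red(j,a)
round 1: derive path(j,j) via R0 from red(j,j)
round 2: derive path(f,f) via R1 from path(f,g), red(g,f)
round 2: derive path(f,j) via R1 from path(f,g), red(g,j)
round 2: derive path(g,a) via R1 from path(g,j), red(j,a)
round 2: derive path(g,g) via R1 from path(g,f), red(f,g)
round 2: derive path(h,a) via R1 from path(h,j), red(j,a)
round 3: derive path(f,a) via R1 from path(f,j), red(j,a)

yes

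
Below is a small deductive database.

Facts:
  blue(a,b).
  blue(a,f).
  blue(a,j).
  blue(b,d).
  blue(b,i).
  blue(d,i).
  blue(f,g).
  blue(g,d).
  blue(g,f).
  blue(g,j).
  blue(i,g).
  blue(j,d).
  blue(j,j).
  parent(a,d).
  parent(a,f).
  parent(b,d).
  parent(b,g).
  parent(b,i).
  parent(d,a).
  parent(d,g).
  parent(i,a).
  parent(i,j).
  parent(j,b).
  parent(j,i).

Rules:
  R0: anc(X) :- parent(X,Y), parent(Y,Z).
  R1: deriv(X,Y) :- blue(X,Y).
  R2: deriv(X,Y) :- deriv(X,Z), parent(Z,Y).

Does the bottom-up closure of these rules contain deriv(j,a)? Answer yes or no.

yes

round 1: derive deriv(a,b) via R1 from blue(a,b)
round 1: derive deriv(a,f) via R1 from blue(a,f)
round 1: derive deriv(a,j) via R1 from blue(a,j)
round 1: derive deriv(b,d) via R1 from blue(b,d)
round 1: derive deriv(b,i) via R1 from blue(b,i)
round 1: derive deriv(d,i) via R1 from blue(d,i)
round 1: derive deriv(f,g) via R1 from blue(f,g)
round 1: derive deriv(g,d) via R1 from blue(g,d)
round 1: derive deriv(g,f) via R1 from blue(g,f)
round 1: derive deriv(g,j) via R1 from blue(g,j)
round 1: derive deriv(i,g) via R1 from blue(i,g)
round 1: derive deriv(j,d) via R1 from blue(j,d)
round 1: derive deriv(j,j) via R1 from blue(j,j)
round 2: derive deriv(a,d) via R2 from deriv(a,b), parent(b,d)
round 2: derive deriv(a,g) via R2 from deriv(a,b), parent(b,g)
round 2: derive deriv(a,i) via R2 from deriv(a,b), parent(b,i)
round 2: derive deriv(b,a) via R2 from deriv(b,d), parent(d,a)
round 2: derive deriv(b,g) via R2 from deriv(b,d), parent(d,g)
round 2: derive deriv(b,j) via R2 from deriv(b,i), parent(i,j)
round 2: derive deriv(d,a) via R2 from deriv(d,i), parent(i,a)
round 2: derive deriv(d,j) via R2 from deriv(d,i), parent(i,j)
round 2: derive deriv(g,a) via R2 from deriv(g,d), parent(d,a)
round 2: derive deriv(g,b) via R2 from deriv(g,j), parent(j,b)
round 2: derive deriv(g,g) via R2 from deriv(g,d), parent(d,g)
round 2: derive deriv(g,i) via R2 from deriv(g,j), parent(j,i)
round 2: derive deriv(j,a) via R2 from deriv(j,d), parent(d,a)
round 2: derive deriv(j,b) via R2 from deriv(j,j), parent(j,b)
round 2: derive deriv(j,g) via R2 from deriv(j,d), parent(d,g)
round 2: derive deriv(j,i) via R2 from deriv(j,j), parent(j,i)
round 3: derive deriv(a,a) via R2 from deriv(a,d), parent(d,a)
round 3: derive deriv(b,b) via R2 from deriv(b,j), parent(j,b)
round 3: derive deriv(b,f) via R2 from deriv(b,a), parent(a,f)
round 3: derive deriv(d,b) via R2 from deriv(d,j), parent(j,b)
round 3: derive deriv(d,d) via R2 from deriv(d,a), parent(a,d)
round 3: derive deriv(d,f) via R2 from deriv(d,a), parent(a,f)
round 3: derive deriv(j,f) via R2 from deriv(j,a), parent(a,f)
round 4: derive deriv(d,g) via R2 from deriv(d,b), parent(b,g)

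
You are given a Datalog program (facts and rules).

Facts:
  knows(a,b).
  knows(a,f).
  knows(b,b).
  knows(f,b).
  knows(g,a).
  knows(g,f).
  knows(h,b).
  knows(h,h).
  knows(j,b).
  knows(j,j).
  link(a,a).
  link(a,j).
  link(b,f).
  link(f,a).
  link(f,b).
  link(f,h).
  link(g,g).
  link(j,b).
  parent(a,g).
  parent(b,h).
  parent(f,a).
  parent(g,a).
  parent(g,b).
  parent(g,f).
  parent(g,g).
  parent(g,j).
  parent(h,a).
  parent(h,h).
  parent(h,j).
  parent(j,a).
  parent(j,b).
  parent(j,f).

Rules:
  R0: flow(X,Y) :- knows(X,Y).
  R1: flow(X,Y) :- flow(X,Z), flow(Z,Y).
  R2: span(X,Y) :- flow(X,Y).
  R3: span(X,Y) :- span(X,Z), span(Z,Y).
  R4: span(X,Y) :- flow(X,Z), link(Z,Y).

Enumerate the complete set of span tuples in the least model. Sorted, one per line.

round 1: derive flow(a,b) via R0 from knows(a,b)
round 1: derive flow(a,f) via R0 from knows(a,f)
round 1: derive flow(b,b) via R0 from knows(b,b)
round 1: derive flow(f,b) via R0 from knows(f,b)
round 1: derive flow(g,a) via R0 from knows(g,a)
round 1: derive flow(g,f) via R0 from knows(g,f)
round 1: derive flow(h,b) via R0 from knows(h,b)
round 1: derive flow(h,h) via R0 from knows(h,h)
round 1: derive flow(j,b) via R0 from knows(j,b)
round 1: derive flow(j,j) via R0 from knows(j,j)
round 2: derive flow(g,b) via R1 from flow(g,a), flow(a,b)
round 2: derive span(a,b) via R2 from flow(a,b)
round 2: derive span(a,f) via R2 from flow(a,f)
round 2: derive span(b,b) via R2 from flow(b,b)
round 2: derive span(f,b) via R2 from flow(f,b)
round 2: derive span(g,a) via R2 from flow(g,a)
round 2: derive span(g,f) via R2 from flow(g,f)
round 2: derive span(h,b) via R2 from flow(h,b)
round 2: derive span(h,h) via R2 from flow(h,h)
round 2: derive span(j,b) via R2 from flow(j,b)
round 2: derive span(j,j) via R2 from flow(j,j)
round 2: derive span(a,a) via R4 from flow(a,f), link(f,a)
round 2: derive span(a,h) via R4 from flow(a,f), link(f,h)
round 2: derive span(b,f) via R4 from flow(b,b), link(b,f)
round 2: derive span(f,f) via R4 from flow(f,b), link(b,f)
round 2: derive span(g,b) via R4 from flow(g,f), link(f,b)
round 2: derive span(g,h) via R4 from flow(g,f), link(f,h)
round 2: derive span(g,j) via R4 from flow(g,a), link(a,j)
round 2: derive span(h,f) via R4 from flow(h,b), link(b,f)
round 2: derive span(j,f) via R4 from flow(j,b), link(b,f)

span(a,a)
span(a,b)
span(a,f)
span(a,h)
span(b,b)
span(b,f)
span(f,b)
span(f,f)
span(g,a)
span(g,b)
span(g,f)
span(g,h)
span(g,j)
span(h,b)
span(h,f)
span(h,h)
span(j,b)
span(j,f)
span(j,j)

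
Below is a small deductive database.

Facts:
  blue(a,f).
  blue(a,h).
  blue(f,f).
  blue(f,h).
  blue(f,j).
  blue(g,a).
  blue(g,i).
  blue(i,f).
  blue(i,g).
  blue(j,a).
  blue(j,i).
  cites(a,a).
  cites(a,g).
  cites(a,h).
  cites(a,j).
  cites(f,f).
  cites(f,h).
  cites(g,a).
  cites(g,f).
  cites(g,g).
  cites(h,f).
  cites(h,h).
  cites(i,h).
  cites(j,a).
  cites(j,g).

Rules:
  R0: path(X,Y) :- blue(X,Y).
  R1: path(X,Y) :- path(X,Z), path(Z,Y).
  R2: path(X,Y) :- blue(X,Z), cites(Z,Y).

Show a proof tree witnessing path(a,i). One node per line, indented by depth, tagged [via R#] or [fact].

path(a,i)  [via R1]
  path(a,f)  [via R0]
    blue(a,f)  [fact]
  path(f,i)  [via R1]
    path(f,g)  [via R2]
      blue(f,j)  [fact]
      cites(j,g)  [fact]
    path(g,i)  [via R0]
      blue(g,i)  [fact]

round 1: derive path(a,f) via R0 from blue(a,f)
round 1: derive path(a,h) via R0 from blue(a,h)
round 1: derive path(f,f) via R0 from blue(f,f)
round 1: derive path(f,h) via R0 from blue(f,h)
round 1: derive path(f,j) via R0 from blue(f,j)
round 1: derive path(g,a) via R0 from blue(g,a)
round 1: derive path(g,i) via R0 from blue(g,i)
round 1: derive path(i,f) via R0 from blue(i,f)
round 1: derive path(i,g) via R0 from blue(i,g)
round 1: derive path(j,a) via R0 from blue(j,a)
round 1: derive path(j,i) via R0 from blue(j,i)
round 1: derive path(f,a) via R2 from blue(f,j), cites(j,a)
round 1: derive path(f,g) via R2 from blue(f,j), cites(j,g)
round 1: derive path(g,g) via R2 from blue(g,a), cites(a,g)
round 1: derive path(g,h) via R2 from blue(g,a), cites(a,h)
round 1: derive path(g,j) via R2 from blue(g,a), cites(a,j)
round 1: derive path(i,a) via R2 from blue(i,g), cites(g,a)
round 1: derive path(i,h) via R2 from blue(i,f), cites(f,h)
round 1: derive path(j,g) via R2 from blue(j,a), cites(a,g)
round 1: derive path(j,h) via R2 from blue(j,a), cites(a,h)
round 1: derive path(j,j) via R2 from blue(j,a), cites(a,j)
round 2: derive path(a,a) via R1 from path(a,f), path(f,a)
round 2: derive path(a,g) via R1 from path(a,f), path(f,g)
round 2: derive path(a,j) via R1 from path(a,f), path(f,j)
round 2: derive path(f,i) via R1 from path(f,g), path(g,i)
round 2: derive path(g,f) via R1 from path(g,a), path(a,f)
round 2: derive path(i,i) via R1 from path(i,g), path(g,i)
round 2: derive path(i,j) via R1 from path(i,f), path(f,j)
round 2: derive path(j,f) via R1 from path(j,a), path(a,f)
round 3: derive path(a,i) via R1 from path(a,f), path(f,i)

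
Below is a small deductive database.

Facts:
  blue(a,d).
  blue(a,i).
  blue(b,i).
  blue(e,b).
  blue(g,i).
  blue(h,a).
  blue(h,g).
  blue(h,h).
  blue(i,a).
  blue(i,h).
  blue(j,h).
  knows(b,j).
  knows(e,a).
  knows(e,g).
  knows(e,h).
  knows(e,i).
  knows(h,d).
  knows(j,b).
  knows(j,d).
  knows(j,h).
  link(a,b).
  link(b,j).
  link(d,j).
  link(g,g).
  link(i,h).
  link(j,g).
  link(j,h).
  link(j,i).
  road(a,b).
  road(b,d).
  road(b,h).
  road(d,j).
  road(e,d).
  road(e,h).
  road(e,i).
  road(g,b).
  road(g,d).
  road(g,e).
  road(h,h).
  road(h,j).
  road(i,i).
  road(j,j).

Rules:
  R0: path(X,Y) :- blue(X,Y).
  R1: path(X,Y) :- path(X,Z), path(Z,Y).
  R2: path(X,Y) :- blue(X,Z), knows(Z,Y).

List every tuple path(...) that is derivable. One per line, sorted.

path(a,a)
path(a,d)
path(a,g)
path(a,h)
path(a,i)
path(b,a)
path(b,d)
path(b,g)
path(b,h)
path(b,i)
path(e,a)
path(e,b)
path(e,d)
path(e,g)
path(e,h)
path(e,i)
path(e,j)
path(g,a)
path(g,d)
path(g,g)
path(g,h)
path(g,i)
path(h,a)
path(h,d)
path(h,g)
path(h,h)
path(h,i)
path(i,a)
path(i,d)
path(i,g)
path(i,h)
path(i,i)
path(j,a)
path(j,d)
path(j,g)
path(j,h)
path(j,i)

round 1: derive path(a,d) via R0 from blue(a,d)
round 1: derive path(a,i) via R0 from blue(a,i)
round 1: derive path(b,i) via R0 from blue(b,i)
round 1: derive path(e,b) via R0 from blue(e,b)
round 1: derive path(g,i) via R0 from blue(g,i)
round 1: derive path(h,a) via R0 from blue(h,a)
round 1: derive path(h,g) via R0 from blue(h,g)
round 1: derive path(h,h) via R0 from blue(h,h)
round 1: derive path(i,a) via R0 from blue(i,a)
round 1: derive path(i,h) via R0 from blue(i,h)
round 1: derive path(j,h) via R0 from blue(j,h)
round 1: derive path(e,j) via R2 from blue(e,b), knows(b,j)
round 1: derive path(h,d) via R2 from blue(h,h), knows(h,d)
round 1: derive path(i,d) via R2 from blue(i,h), knows(h,d)
round 1: derive path(j,d) via R2 from blue(j,h), knows(h,d)
round 2: derive path(a,a) via R1 from path(a,i), path(i,a)
round 2: derive path(a,h) via R1 from path(a,i), path(i,h)
round 2: derive path(b,a) via R1 from path(b,i), path(i,a)
round 2: derive path(b,d) via R1 from path(b,i), path(i,d)
round 2: derive path(b,h) via R1 from path(b,i), path(i,h)
round 2: derive path(e,d) via R1 from path(e,j), path(j,d)
round 2: derive path(e,h) via R1 from path(e,j), path(j,h)
round 2: derive path(e,i) via R1 from path(e,b), path(b,i)
round 2: derive path(g,a) via R1 from path(g,i), path(i,a)
round 2: derive path(g,d) via R1 from path(g,i), path(i,d)
round 2: derive path(g,h) via R1 from path(g,i), path(i,h)
round 2: derive path(h,i) via R1 from path(h,a), path(a,i)
round 2: derive path(i,g) via R1 from path(i,h), path(h,g)
round 2: derive path(i,i) via R1 from path(i,a), path(a,i)
round 2: derive path(j,a) via R1 from path(j,h), path(h,a)
round 2: derive path(j,g) via R1 from path(j,h), path(h,g)
round 3: derive path(a,g) via R1 from path(a,h), path(h,g)
round 3: derive path(b,g) via R1 from path(b,h), path(h,g)
round 3: derive path(e,a) via R1 from path(e,b), path(b,a)
round 3: derive path(e,g) via R1 from path(e,h), path(h,g)
round 3: derive path(g,g) via R1 from path(g,h), path(h,g)
round 3: derive path(j,i) via R1 from path(j,a), path(a,i)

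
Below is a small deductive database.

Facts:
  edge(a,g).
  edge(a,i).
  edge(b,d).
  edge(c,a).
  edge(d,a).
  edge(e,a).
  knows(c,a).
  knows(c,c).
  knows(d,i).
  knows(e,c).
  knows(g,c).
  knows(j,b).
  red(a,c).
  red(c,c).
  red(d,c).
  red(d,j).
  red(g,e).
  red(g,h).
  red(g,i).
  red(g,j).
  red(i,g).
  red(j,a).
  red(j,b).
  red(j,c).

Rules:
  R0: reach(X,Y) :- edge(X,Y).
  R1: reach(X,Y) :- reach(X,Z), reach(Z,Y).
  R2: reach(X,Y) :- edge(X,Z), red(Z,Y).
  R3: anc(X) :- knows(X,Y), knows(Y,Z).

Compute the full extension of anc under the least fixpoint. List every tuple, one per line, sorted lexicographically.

round 1: derive anc(c) via R3 from knows(c,c), knows(c,a)
round 1: derive anc(e) via R3 from knows(e,c), knows(c,a)
round 1: derive anc(g) via R3 from knows(g,c), knows(c,a)

anc(c)
anc(e)
anc(g)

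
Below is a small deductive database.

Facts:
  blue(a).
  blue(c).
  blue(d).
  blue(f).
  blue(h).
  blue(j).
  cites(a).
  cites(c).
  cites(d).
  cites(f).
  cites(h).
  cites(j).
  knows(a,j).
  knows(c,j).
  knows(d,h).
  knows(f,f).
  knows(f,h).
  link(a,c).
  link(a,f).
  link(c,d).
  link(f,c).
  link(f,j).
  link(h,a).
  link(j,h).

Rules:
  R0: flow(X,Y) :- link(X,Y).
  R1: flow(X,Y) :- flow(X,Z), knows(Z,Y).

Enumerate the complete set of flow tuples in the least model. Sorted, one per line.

round 1: derive flow(a,c) via R0 from link(a,c)
round 1: derive flow(a,f) via R0 from link(a,f)
round 1: derive flow(c,d) via R0 from link(c,d)
round 1: derive flow(f,c) via R0 from link(f,c)
round 1: derive flow(f,j) via R0 from link(f,j)
round 1: derive flow(h,a) via R0 from link(h,a)
round 1: derive flow(j,h) via R0 from link(j,h)
round 2: derive flow(a,h) via R1 from flow(a,f), knows(f,h)
round 2: derive flow(a,j) via R1 from flow(a,c), knows(c,j)
round 2: derive flow(c,h) via R1 from flow(c,d), knows(d,h)
round 2: derive flow(h,j) via R1 from flow(h,a), knows(a,j)

flow(a,c)
flow(a,f)
flow(a,h)
flow(a,j)
flow(c,d)
flow(c,h)
flow(f,c)
flow(f,j)
flow(h,a)
flow(h,j)
flow(j,h)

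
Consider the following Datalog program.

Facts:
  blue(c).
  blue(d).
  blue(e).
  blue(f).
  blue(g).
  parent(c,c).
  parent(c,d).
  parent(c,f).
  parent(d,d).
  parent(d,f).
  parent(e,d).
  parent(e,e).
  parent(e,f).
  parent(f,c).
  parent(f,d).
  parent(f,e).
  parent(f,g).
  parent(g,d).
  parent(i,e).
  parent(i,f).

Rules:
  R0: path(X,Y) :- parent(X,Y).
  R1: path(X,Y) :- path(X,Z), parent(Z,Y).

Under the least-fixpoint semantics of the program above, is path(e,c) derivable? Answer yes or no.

yes

round 1: derive path(c,c) via R0 from parent(c,c)
round 1: derive path(c,d) via R0 from parent(c,d)
round 1: derive path(c,f) via R0 from parent(c,f)
round 1: derive path(d,d) via R0 from parent(d,d)
round 1: derive path(d,f) via R0 from parent(d,f)
round 1: derive path(e,d) via R0 from parent(e,d)
round 1: derive path(e,e) via R0 from parent(e,e)
round 1: derive path(e,f) via R0 from parent(e,f)
round 1: derive path(f,c) via R0 from parent(f,c)
round 1: derive path(f,d) via R0 from parent(f,d)
round 1: derive path(f,e) via R0 from parent(f,e)
round 1: derive path(f,g) via R0 from parent(f,g)
round 1: derive path(g,d) via R0 from parent(g,d)
round 1: derive path(i,e) via R0 from parent(i,e)
round 1: derive path(i,f) via R0 from parent(i,f)
round 2: derive path(c,e) via R1 from path(c,f), parent(f,e)
round 2: derive path(c,g) via R1 from path(c,f), parent(f,g)
round 2: derive path(d,c) via R1 from path(d,f), parent(f,c)
round 2: derive path(d,e) via R1 from path(d,f), parent(f,e)
round 2: derive path(d,g) via R1 from path(d,f), parent(f,g)
round 2: derive path(e,c) via R1 from path(e,f), parent(f,c)
round 2: derive path(e,g) via R1 from path(e,f), parent(f,g)
round 2: derive path(f,f) via R1 from path(f,c), parent(c,f)
round 2: derive path(g,f) via R1 from path(g,d), parent(d,f)
round 2: derive path(i,c) via R1 from path(i,f), parent(f,c)
round 2: derive path(i,d) via R1 from path(i,e), parent(e,d)
round 2: derive path(i,g) via R1 from path(i,f), parent(f,g)
round 3: derive path(g,c) via R1 from path(g,f), parent(f,c)
round 3: derive path(g,e) via R1 from path(g,f), parent(f,e)
round 3: derive path(g,g) via R1 from path(g,f), parent(f,g)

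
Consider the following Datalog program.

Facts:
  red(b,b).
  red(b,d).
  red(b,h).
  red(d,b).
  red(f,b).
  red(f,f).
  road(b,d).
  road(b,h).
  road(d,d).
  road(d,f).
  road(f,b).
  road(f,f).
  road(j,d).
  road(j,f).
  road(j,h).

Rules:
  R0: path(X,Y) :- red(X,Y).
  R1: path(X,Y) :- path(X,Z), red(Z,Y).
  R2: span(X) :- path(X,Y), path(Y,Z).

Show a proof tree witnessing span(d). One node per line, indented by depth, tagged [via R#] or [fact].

round 1: derive path(b,b) via R0 from red(b,b)
round 1: derive path(b,d) via R0 from red(b,d)
round 1: derive path(b,h) via R0 from red(b,h)
round 1: derive path(d,b) via R0 from red(d,b)
round 1: derive path(f,b) via R0 from red(f,b)
round 1: derive path(f,f) via R0 from red(f,f)
round 2: derive path(d,d) via R1 from path(d,b), red(b,d)
round 2: derive path(d,h) via R1 from path(d,b), red(b,h)
round 2: derive path(f,d) via R1 from path(f,b), red(b,d)
round 2: derive path(f,h) via R1 from path(f,b), red(b,h)
round 2: derive span(b) via R2 from path(b,b), path(b,b)
round 2: derive span(d) via R2 from path(d,b), path(b,b)
round 2: derive span(f) via R2 from path(f,b), path(b,b)

span(d)  [via R2]
  path(d,b)  [via R0]
    red(d,b)  [fact]
  path(b,b)  [via R0]
    red(b,b)  [fact]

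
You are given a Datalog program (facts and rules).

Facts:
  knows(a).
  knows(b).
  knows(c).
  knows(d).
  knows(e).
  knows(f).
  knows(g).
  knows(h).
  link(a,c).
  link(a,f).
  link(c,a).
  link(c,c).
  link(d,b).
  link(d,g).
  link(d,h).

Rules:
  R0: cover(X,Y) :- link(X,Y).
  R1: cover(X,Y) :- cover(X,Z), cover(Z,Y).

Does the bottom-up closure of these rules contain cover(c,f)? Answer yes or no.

round 1: derive cover(a,c) via R0 from link(a,c)
round 1: derive cover(a,f) via R0 from link(a,f)
round 1: derive cover(c,a) via R0 from link(c,a)
round 1: derive cover(c,c) via R0 from link(c,c)
round 1: derive cover(d,b) via R0 from link(d,b)
round 1: derive cover(d,g) via R0 from link(d,g)
round 1: derive cover(d,h) via R0 from link(d,h)
round 2: derive cover(a,a) via R1 from cover(a,c), cover(c,a)
round 2: derive cover(c,f) via R1 from cover(c,a), cover(a,f)

yes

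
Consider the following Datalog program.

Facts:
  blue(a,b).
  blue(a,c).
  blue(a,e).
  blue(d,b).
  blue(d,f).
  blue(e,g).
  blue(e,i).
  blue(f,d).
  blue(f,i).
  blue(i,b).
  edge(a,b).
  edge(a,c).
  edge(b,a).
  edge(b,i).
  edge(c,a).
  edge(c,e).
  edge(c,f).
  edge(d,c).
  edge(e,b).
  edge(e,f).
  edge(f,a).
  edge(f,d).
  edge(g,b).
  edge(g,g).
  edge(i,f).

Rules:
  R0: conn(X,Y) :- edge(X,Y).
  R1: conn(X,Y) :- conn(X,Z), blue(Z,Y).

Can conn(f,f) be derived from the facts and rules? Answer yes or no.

yes

round 1: derive conn(a,b) via R0 from edge(a,b)
round 1: derive conn(a,c) via R0 from edge(a,c)
round 1: derive conn(b,a) via R0 from edge(b,a)
round 1: derive conn(b,i) via R0 from edge(b,i)
round 1: derive conn(c,a) via R0 from edge(c,a)
round 1: derive conn(c,e) via R0 from edge(c,e)
round 1: derive conn(c,f) via R0 from edge(c,f)
round 1: derive conn(d,c) via R0 from edge(d,c)
round 1: derive conn(e,b) via R0 from edge(e,b)
round 1: derive conn(e,f) via R0 from edge(e,f)
round 1: derive conn(f,a) via R0 from edge(f,a)
round 1: derive conn(f,d) via R0 from edge(f,d)
round 1: derive conn(g,b) via R0 from edge(g,b)
round 1: derive conn(g,g) via R0 from edge(g,g)
round 1: derive conn(i,f) via R0 from edge(i,f)
round 2: derive conn(b,b) via R1 from conn(b,a), blue(a,b)
round 2: derive conn(b,c) via R1 from conn(b,a), blue(a,c)
round 2: derive conn(b,e) via R1 from conn(b,a), blue(a,e)
round 2: derive conn(c,b) via R1 from conn(c,a), blue(a,b)
round 2: derive conn(c,c) via R1 from conn(c,a), blue(a,c)
round 2: derive conn(c,d) via R1 from conn(c,f), blue(f,d)
round 2: derive conn(c,g) via R1 from conn(c,e), blue(e,g)
round 2: derive conn(c,i) via R1 from conn(c,e), blue(e,i)
round 2: derive conn(e,d) via R1 from conn(e,f), blue(f,d)
round 2: derive conn(e,i) via R1 from conn(e,f), blue(f,i)
round 2: derive conn(f,b) via R1 from conn(f,a), blue(a,b)
round 2: derive conn(f,c) via R1 from conn(f,a), blue(a,c)
round 2: derive conn(f,e) via R1 from conn(f,a), blue(a,e)
round 2: derive conn(f,f) via R1 from conn(f,d), blue(d,f)
round 2: derive conn(i,d) via R1 from conn(i,f), blue(f,d)
round 2: derive conn(i,i) via R1 from conn(i,f), blue(f,i)
round 3: derive conn(b,g) via R1 from conn(b,e), blue(e,g)
round 3: derive conn(f,g) via R1 from conn(f,e), blue(e,g)
round 3: derive conn(f,i) via R1 from conn(f,e), blue(e,i)
round 3: derive conn(i,b) via R1 from conn(i,d), blue(d,b)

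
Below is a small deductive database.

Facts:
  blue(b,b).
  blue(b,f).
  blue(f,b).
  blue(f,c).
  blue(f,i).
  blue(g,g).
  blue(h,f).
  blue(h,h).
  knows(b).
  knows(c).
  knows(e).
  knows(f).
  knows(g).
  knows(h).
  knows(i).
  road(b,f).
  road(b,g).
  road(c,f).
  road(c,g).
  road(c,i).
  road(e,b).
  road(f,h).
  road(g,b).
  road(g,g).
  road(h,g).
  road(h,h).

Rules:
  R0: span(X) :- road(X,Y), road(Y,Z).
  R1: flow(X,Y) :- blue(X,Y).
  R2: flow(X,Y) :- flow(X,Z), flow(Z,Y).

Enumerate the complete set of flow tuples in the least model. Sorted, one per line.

round 1: derive flow(b,b) via R1 from blue(b,b)
round 1: derive flow(b,f) via R1 from blue(b,f)
round 1: derive flow(f,b) via R1 from blue(f,b)
round 1: derive flow(f,c) via R1 from blue(f,c)
round 1: derive flow(f,i) via R1 from blue(f,i)
round 1: derive flow(g,g) via R1 from blue(g,g)
round 1: derive flow(h,f) via R1 from blue(h,f)
round 1: derive flow(h,h) via R1 from blue(h,h)
round 2: derive flow(b,c) via R2 from flow(b,f), flow(f,c)
round 2: derive flow(b,i) via R2 from flow(b,f), flow(f,i)
round 2: derive flow(f,f) via R2 from flow(f,b), flow(b,f)
round 2: derive flow(h,b) via R2 from flow(h,f), flow(f,b)
round 2: derive flow(h,c) via R2 from flow(h,f), flow(f,c)
round 2: derive flow(h,i) via R2 from flow(h,f), flow(f,i)

flow(b,b)
flow(b,c)
flow(b,f)
flow(b,i)
flow(f,b)
flow(f,c)
flow(f,f)
flow(f,i)
flow(g,g)
flow(h,b)
flow(h,c)
flow(h,f)
flow(h,h)
flow(h,i)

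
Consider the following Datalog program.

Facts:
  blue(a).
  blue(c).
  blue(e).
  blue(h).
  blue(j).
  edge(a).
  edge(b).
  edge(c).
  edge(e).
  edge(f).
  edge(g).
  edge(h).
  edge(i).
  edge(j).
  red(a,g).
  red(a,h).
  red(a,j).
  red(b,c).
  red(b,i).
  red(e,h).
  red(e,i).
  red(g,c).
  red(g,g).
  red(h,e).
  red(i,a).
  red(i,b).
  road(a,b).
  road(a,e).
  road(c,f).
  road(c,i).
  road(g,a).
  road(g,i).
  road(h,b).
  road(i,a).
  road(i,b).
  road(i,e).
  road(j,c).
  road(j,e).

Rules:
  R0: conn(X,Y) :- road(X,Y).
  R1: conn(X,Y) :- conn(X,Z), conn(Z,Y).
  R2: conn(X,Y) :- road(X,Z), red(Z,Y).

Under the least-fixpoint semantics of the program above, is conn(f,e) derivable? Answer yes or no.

round 1: derive conn(a,b) via R0 from road(a,b)
round 1: derive conn(a,e) via R0 from road(a,e)
round 1: derive conn(c,f) via R0 from road(c,f)
round 1: derive conn(c,i) via R0 from road(c,i)
round 1: derive conn(g,a) via R0 from road(g,a)
round 1: derive conn(g,i) via R0 from road(g,i)
round 1: derive conn(h,b) via R0 from road(h,b)
round 1: derive conn(i,a) via R0 from road(i,a)
round 1: derive conn(i,b) via R0 from road(i,b)
round 1: derive conn(i,e) via R0 from road(i,e)
round 1: derive conn(j,c) via R0 from road(j,c)
round 1: derive conn(j,e) via R0 from road(j,e)
round 1: derive conn(a,c) via R2 from road(a,b), red(b,c)
round 1: derive conn(a,h) via R2 from road(a,e), red(e,h)
round 1: derive conn(a,i) via R2 from road(a,b), red(b,i)
round 1: derive conn(c,a) via R2 from road(c,i), red(i,a)
round 1: derive conn(c,b) via R2 from road(c,i), red(i,b)
round 1: derive conn(g,b) via R2 from road(g,i), red(i,b)
round 1: derive conn(g,g) via R2 from road(g,a), red(a,g)
round 1: derive conn(g,h) via R2 from road(g,a), red(a,h)
round 1: derive conn(g,j) via R2 from road(g,a), red(a,j)
round 1: derive conn(h,c) via R2 from road(h,b), red(b,c)
round 1: derive conn(h,i) via R2 from road(h,b), red(b,i)
round 1: derive conn(i,c) via R2 from road(i,b), red(b,c)
round 1: derive conn(i,g) via R2 from road(i,a), red(a,g)
round 1: derive conn(i,h) via R2 from road(i,a), red(a,h)
round 1: derive conn(i,i) via R2 from road(i,b), red(b,i)
round 1: derive conn(i,j) via R2 from road(i,a), red(a,j)
round 1: derive conn(j,h) via R2 from road(j,e), red(e,h)
round 1: derive conn(j,i) via R2 from road(j,e), red(e,i)
round 2: derive conn(a,a) via R1 from conn(a,c), conn(c,a)
round 2: derive conn(a,f) via R1 from conn(a,c), conn(c,f)
round 2: derive conn(a,g) via R1 from conn(a,i), conn(i,g)
round 2: derive conn(a,j) via R1 from conn(a,i), conn(i,j)
round 2: derive conn(c,c) via R1 from conn(c,a), conn(a,c)
round 2: derive conn(c,e) via R1 from conn(c,a), conn(a,e)
round 2: derive conn(c,g) via R1 from conn(c,i), conn(i,g)
round 2: derive conn(c,h) via R1 from conn(c,a), conn(a,h)
round 2: derive conn(c,j) via R1 from conn(c,i), conn(i,j)
round 2: derive conn(g,c) via R1 from conn(g,a), conn(a,c)
round 2: derive conn(g,e) via R1 from conn(g,a), conn(a,e)
round 2: derive conn(h,a) via R1 from conn(h,c), conn(c,a)
round 2: derive conn(h,e) via R1 from conn(h,i), conn(i,e)
round 2: derive conn(h,f) via R1 from conn(h,c), conn(c,f)
round 2: derive conn(h,g) via R1 from conn(h,i), conn(i,g)
round 2: derive conn(h,h) via R1 from conn(h,i), conn(i,h)
round 2: derive conn(h,j) via R1 from conn(h,i), conn(i,j)
round 2: derive conn(i,f) via R1 from conn(i,c), conn(c,f)
round 2: derive conn(j,a) via R1 from conn(j,c), conn(c,a)
round 2: derive conn(j,b) via R1 from conn(j,c), conn(c,b)
round 2: derive conn(j,f) via R1 from conn(j,c), conn(c,f)
round 2: derive conn(j,g) via R1 from conn(j,i), conn(i,g)
round 2: derive conn(j,j) via R1 from conn(j,i), conn(i,j)
round 3: derive conn(g,f) via R1 from conn(g,a), conn(a,f)

no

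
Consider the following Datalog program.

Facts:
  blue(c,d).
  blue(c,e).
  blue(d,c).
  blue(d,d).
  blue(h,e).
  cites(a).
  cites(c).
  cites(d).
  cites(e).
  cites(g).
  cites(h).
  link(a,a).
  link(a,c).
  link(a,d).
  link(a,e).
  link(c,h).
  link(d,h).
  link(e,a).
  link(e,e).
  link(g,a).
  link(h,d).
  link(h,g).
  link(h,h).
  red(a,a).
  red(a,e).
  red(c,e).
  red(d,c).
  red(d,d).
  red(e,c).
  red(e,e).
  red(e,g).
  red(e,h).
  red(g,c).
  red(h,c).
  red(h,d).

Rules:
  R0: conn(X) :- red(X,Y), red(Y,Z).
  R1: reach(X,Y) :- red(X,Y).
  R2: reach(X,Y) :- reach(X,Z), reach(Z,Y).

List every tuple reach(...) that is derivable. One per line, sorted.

round 1: derive reach(a,a) via R1 from red(a,a)
round 1: derive reach(a,e) via R1 from red(a,e)
round 1: derive reach(c,e) via R1 from red(c,e)
round 1: derive reach(d,c) via R1 from red(d,c)
round 1: derive reach(d,d) via R1 from red(d,d)
round 1: derive reach(e,c) via R1 from red(e,c)
round 1: derive reach(e,e) via R1 from red(e,e)
round 1: derive reach(e,g) via R1 from red(e,g)
round 1: derive reach(e,h) via R1 from red(e,h)
round 1: derive reach(g,c) via R1 from red(g,c)
round 1: derive reach(h,c) via R1 from red(h,c)
round 1: derive reach(h,d) via R1 from red(h,d)
round 2: derive reach(a,c) via R2 from reach(a,e), reach(e,c)
round 2: derive reach(a,g) via R2 from reach(a,e), reach(e,g)
round 2: derive reach(a,h) via R2 from reach(a,e), reach(e,h)
round 2: derive reach(c,c) via R2 from reach(c,e), reach(e,c)
round 2: derive reach(c,g) via R2 from reach(c,e), reach(e,g)
round 2: derive reach(c,h) via R2 from reach(c,e), reach(e,h)
round 2: derive reach(d,e) via R2 from reach(d,c), reach(c,e)
round 2: derive reach(e,d) via R2 from reach(e,h), reach(h,d)
round 2: derive reach(g,e) via R2 from reach(g,c), reach(c,e)
round 2: derive reach(h,e) via R2 from reach(h,c), reach(c,e)
round 3: derive reach(a,d) via R2 from reach(a,e), reach(e,d)
round 3: derive reach(c,d) via R2 from reach(c,e), reach(e,d)
round 3: derive reach(d,g) via R2 from reach(d,c), reach(c,g)
round 3: derive reach(d,h) via R2 from reach(d,c), reach(c,h)
round 3: derive reach(g,d) via R2 from reach(g,e), reach(e,d)
round 3: derive reach(g,g) via R2 from reach(g,c), reach(c,g)
round 3: derive reach(g,h) via R2 from reach(g,c), reach(c,h)
round 3: derive reach(h,g) via R2 from reach(h,c), reach(c,g)
round 3: derive reach(h,h) via R2 from reach(h,c), reach(c,h)

reach(a,a)
reach(a,c)
reach(a,d)
reach(a,e)
reach(a,g)
reach(a,h)
reach(c,c)
reach(c,d)
reach(c,e)
reach(c,g)
reach(c,h)
reach(d,c)
reach(d,d)
reach(d,e)
reach(d,g)
reach(d,h)
reach(e,c)
reach(e,d)
reach(e,e)
reach(e,g)
reach(e,h)
reach(g,c)
reach(g,d)
reach(g,e)
reach(g,g)
reach(g,h)
reach(h,c)
reach(h,d)
reach(h,e)
reach(h,g)
reach(h,h)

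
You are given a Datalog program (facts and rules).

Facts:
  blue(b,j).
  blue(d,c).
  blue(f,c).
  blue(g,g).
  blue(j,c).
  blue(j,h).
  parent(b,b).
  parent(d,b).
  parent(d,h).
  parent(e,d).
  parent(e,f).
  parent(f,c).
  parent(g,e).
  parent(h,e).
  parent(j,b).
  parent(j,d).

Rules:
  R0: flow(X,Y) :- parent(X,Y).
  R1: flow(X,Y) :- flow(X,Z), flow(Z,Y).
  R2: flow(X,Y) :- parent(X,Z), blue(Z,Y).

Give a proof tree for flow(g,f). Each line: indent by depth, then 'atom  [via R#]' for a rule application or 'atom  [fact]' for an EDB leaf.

flow(g,f)  [via R1]
  flow(g,e)  [via R0]
    parent(g,e)  [fact]
  flow(e,f)  [via R0]
    parent(e,f)  [fact]

round 1: derive flow(b,b) via R0 from parent(b,b)
round 1: derive flow(d,b) via R0 from parent(d,b)
round 1: derive flow(d,h) via R0 from parent(d,h)
round 1: derive flow(e,d) via R0 from parent(e,d)
round 1: derive flow(e,f) via R0 from parent(e,f)
round 1: derive flow(f,c) via R0 from parent(f,c)
round 1: derive flow(g,e) via R0 from parent(g,e)
round 1: derive flow(h,e) via R0 from parent(h,e)
round 1: derive flow(j,b) via R0 from parent(j,b)
round 1: derive flow(j,d) via R0 from parent(j,d)
round 1: derive flow(b,j) via R2 from parent(b,b), blue(b,j)
round 1: derive flow(d,j) via R2 from parent(d,b), blue(b,j)
round 1: derive flow(e,c) via R2 from parent(e,d), blue(d,c)
round 1: derive flow(j,c) via R2 from parent(j,d), blue(d,c)
round 1: derive flow(j,j) via R2 from parent(j,b), blue(b,j)
round 2: derive flow(b,c) via R1 from flow(b,j), flow(j,c)
round 2: derive flow(b,d) via R1 from flow(b,j), flow(j,d)
round 2: derive flow(d,c) via R1 from flow(d,j), flow(j,c)
round 2: derive flow(d,d) via R1 from flow(d,j), flow(j,d)
round 2: derive flow(d,e) via R1 from flow(d,h), flow(h,e)
round 2: derive flow(e,b) via R1 from flow(e,d), flow(d,b)
round 2: derive flow(e,h) via R1 from flow(e,d), flow(d,h)
round 2: derive flow(e,j) via R1 from flow(e,d), flow(d,j)
round 2: derive flow(g,c) via R1 from flow(g,e), flow(e,c)
round 2: derive flow(g,d) via R1 from flow(g,e), flow(e,d)
round 2: derive flow(g,f) via R1 from flow(g,e), flow(e,f)
round 2: derive flow(h,c) via R1 from flow(h,e), flow(e,c)
round 2: derive flow(h,d) via R1 from flow(h,e), flow(e,d)
round 2: derive flow(h,f) via R1 from flow(h,e), flow(e,f)
round 2: derive flow(j,h) via R1 from flow(j,d), flow(d,h)
round 3: derive flow(b,e) via R1 from flow(b,d), flow(d,e)
round 3: derive flow(b,h) via R1 from flow(b,d), flow(d,h)
round 3: derive flow(d,f) via R1 from flow(d,e), flow(e,f)
round 3: derive flow(e,e) via R1 from flow(e,d), flow(d,e)
round 3: derive flow(g,b) via R1 from flow(g,d), flow(d,b)
round 3: derive flow(g,h) via R1 from flow(g,d), flow(d,h)
round 3: derive flow(g,j) via R1 from flow(g,d), flow(d,j)
round 3: derive flow(h,b) via R1 from flow(h,d), flow(d,b)
round 3: derive flow(h,h) via R1 from flow(h,d), flow(d,h)
round 3: derive flow(h,j) via R1 from flow(h,d), flow(d,j)
round 3: derive flow(j,e) via R1 from flow(j,d), flow(d,e)
round 3: derive flow(j,f) via R1 from flow(j,h), flow(h,f)
round 4: derive flow(b,f) via R1 from flow(b,d), flow(d,f)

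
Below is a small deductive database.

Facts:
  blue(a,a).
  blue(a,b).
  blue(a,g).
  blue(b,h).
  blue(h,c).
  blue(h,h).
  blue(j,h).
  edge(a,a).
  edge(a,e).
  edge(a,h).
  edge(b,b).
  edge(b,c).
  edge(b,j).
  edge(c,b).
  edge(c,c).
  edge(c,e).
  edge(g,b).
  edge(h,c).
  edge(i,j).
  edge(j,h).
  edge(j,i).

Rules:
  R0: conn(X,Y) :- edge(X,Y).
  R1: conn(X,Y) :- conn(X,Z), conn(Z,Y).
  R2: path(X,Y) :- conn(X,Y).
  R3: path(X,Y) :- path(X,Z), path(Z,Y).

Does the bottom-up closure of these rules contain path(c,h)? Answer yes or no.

yes

round 1: derive conn(a,a) via R0 from edge(a,a)
round 1: derive conn(a,e) via R0 from edge(a,e)
round 1: derive conn(a,h) via R0 from edge(a,h)
round 1: derive conn(b,b) via R0 from edge(b,b)
round 1: derive conn(b,c) via R0 from edge(b,c)
round 1: derive conn(b,j) via R0 from edge(b,j)
round 1: derive conn(c,b) via R0 from edge(c,b)
round 1: derive conn(c,c) via R0 from edge(c,c)
round 1: derive conn(c,e) via R0 from edge(c,e)
round 1: derive conn(g,b) via R0 from edge(g,b)
round 1: derive conn(h,c) via R0 from edge(h,c)
round 1: derive conn(i,j) via R0 from edge(i,j)
round 1: derive conn(j,h) via R0 from edge(j,h)
round 1: derive conn(j,i) via R0 from edge(j,i)
round 2: derive conn(a,c) via R1 from conn(a,h), conn(h,c)
round 2: derive conn(b,e) via R1 from conn(b,c), conn(c,e)
round 2: derive conn(b,h) via R1 from conn(b,j), conn(j,h)
round 2: derive conn(b,i) via R1 from conn(b,j), conn(j,i)
round 2: derive conn(c,j) via R1 from conn(c,b), conn(b,j)
round 2: derive conn(g,c) via R1 from conn(g,b), conn(b,c)
round 2: derive conn(g,j) via R1 from conn(g,b), conn(b,j)
round 2: derive conn(h,b) via R1 from conn(h,c), conn(c,b)
round 2: derive conn(h,e) via R1 from conn(h,c), conn(c,e)
round 2: derive conn(i,h) via R1 from conn(i,j), conn(j,h)
round 2: derive conn(i,i) via R1 from conn(i,j), conn(j,i)
round 2: derive conn(j,c) via R1 from conn(j,h), conn(h,c)
round 2: derive conn(j,j) via R1 from conn(j,i), conn(i,j)
round 2: derive path(a,a) via R2 from conn(a,a)
round 2: derive path(a,e) via R2 from conn(a,e)
round 2: derive path(a,h) via R2 from conn(a,h)
round 2: derive path(b,b) via R2 from conn(b,b)
round 2: derive path(b,c) via R2 from conn(b,c)
round 2: derive path(b,j) via R2 from conn(b,j)
round 2: derive path(c,b) via R2 from conn(c,b)
round 2: derive path(c,c) via R2 from conn(c,c)
round 2: derive path(c,e) via R2 from conn(c,e)
round 2: derive path(g,b) via R2 from conn(g,b)
round 2: derive path(h,c) via R2 from conn(h,c)
round 2: derive path(i,j) via R2 from conn(i,j)
round 2: derive path(j,h) via R2 from conn(j,h)
round 2: derive path(j,i) via R2 from conn(j,i)
round 3: derive conn(a,b) via R1 from conn(a,c), conn(c,b)
round 3: derive conn(a,j) via R1 from conn(a,c), conn(c,j)
round 3: derive conn(c,h) via R1 from conn(c,b), conn(b,h)
round 3: derive conn(c,i) via R1 from conn(c,b), conn(b,i)
round 3: derive conn(g,e) via R1 from conn(g,b), conn(b,e)
round 3: derive conn(g,h) via R1 from conn(g,b), conn(b,h)
round 3: derive conn(g,i) via R1 from conn(g,b), conn(b,i)
round 3: derive conn(h,h) via R1 from conn(h,b), conn(b,h)
round 3: derive conn(h,i) via R1 from conn(h,b), conn(b,i)
round 3: derive conn(h,j) via R1 from conn(h,b), conn(b,j)
round 3: derive conn(i,b) via R1 from conn(i,h), conn(h,b)
round 3: derive conn(i,c) via R1 from conn(i,h), conn(h,c)
round 3: derive conn(i,e) via R1 from conn(i,h), conn(h,e)
round 3: derive conn(j,b) via R1 from conn(j,c), conn(c,b)
round 3: derive conn(j,e) via R1 from conn(j,c), conn(c,e)
round 3: derive path(a,c) via R2 from conn(a,c)
round 3: derive path(b,e) via R2 from conn(b,e)
round 3: derive path(b,h) via R2 from conn(b,h)
round 3: derive path(b,i) via R2 from conn(b,i)
round 3: derive path(c,j) via R2 from conn(c,j)
round 3: derive path(g,c) via R2 from conn(g,c)
round 3: derive path(g,j) via R2 from conn(g,j)
round 3: derive path(h,b) via R2 from conn(h,b)
round 3: derive path(h,e) via R2 from conn(h,e)
round 3: derive path(i,h) via R2 from conn(i,h)
round 3: derive path(i,i) via R2 from conn(i,i)
round 3: derive path(j,c) via R2 from conn(j,c)
round 3: derive path(j,j) via R2 from conn(j,j)
round 4: derive conn(a,i) via R1 from conn(a,b), conn(b,i)
round 4: derive path(a,b) via R2 from conn(a,b)
round 4: derive path(a,j) via R2 from conn(a,j)
round 4: derive path(c,h) via R2 from conn(c,h)
round 4: derive path(c,i) via R2 from conn(c,i)
round 4: derive path(g,e) via R2 from conn(g,e)
round 4: derive path(g,h) via R2 from conn(g,h)
round 4: derive path(g,i) via R2 from conn(g,i)
round 4: derive path(h,h) via R2 from conn(h,h)
round 4: derive path(h,i) via R2 from conn(h,i)
round 4: derive path(h,j) via R2 from conn(h,j)
round 4: derive path(i,b) via R2 from conn(i,b)
round 4: derive path(i,c) via R2 from conn(i,c)
round 4: derive path(i,e) via R2 from conn(i,e)
round 4: derive path(j,b) via R2 from conn(j,b)
round 4: derive path(j,e) via R2 from conn(j,e)
round 5: derive path(a,i) via R2 from conn(a,i)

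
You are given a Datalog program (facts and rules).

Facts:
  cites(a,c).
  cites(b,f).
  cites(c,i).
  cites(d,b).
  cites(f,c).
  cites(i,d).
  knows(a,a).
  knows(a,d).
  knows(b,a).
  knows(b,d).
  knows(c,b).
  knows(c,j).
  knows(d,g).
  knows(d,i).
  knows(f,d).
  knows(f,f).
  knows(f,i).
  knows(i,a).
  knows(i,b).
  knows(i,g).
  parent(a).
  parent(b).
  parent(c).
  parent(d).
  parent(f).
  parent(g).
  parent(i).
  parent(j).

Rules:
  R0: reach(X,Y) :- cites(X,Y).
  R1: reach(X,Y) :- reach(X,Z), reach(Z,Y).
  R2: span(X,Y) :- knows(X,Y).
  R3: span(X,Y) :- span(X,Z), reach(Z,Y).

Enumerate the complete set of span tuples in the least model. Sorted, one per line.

span(a,a)
span(a,b)
span(a,c)
span(a,d)
span(a,f)
span(a,i)
span(b,a)
span(b,b)
span(b,c)
span(b,d)
span(b,f)
span(b,i)
span(c,b)
span(c,c)
span(c,d)
span(c,f)
span(c,i)
span(c,j)
span(d,b)
span(d,c)
span(d,d)
span(d,f)
span(d,g)
span(d,i)
span(f,b)
span(f,c)
span(f,d)
span(f,f)
span(f,i)
span(i,a)
span(i,b)
span(i,c)
span(i,d)
span(i,f)
span(i,g)
span(i,i)

round 1: derive reach(a,c) via R0 from cites(a,c)
round 1: derive reach(b,f) via R0 from cites(b,f)
round 1: derive reach(c,i) via R0 from cites(c,i)
round 1: derive reach(d,b) via R0 from cites(d,b)
round 1: derive reach(f,c) via R0 from cites(f,c)
round 1: derive reach(i,d) via R0 from cites(i,d)
round 1: derive span(a,a) via R2 from knows(a,a)
round 1: derive span(a,d) via R2 from knows(a,d)
round 1: derive span(b,a) via R2 from knows(b,a)
round 1: derive span(b,d) via R2 from knows(b,d)
round 1: derive span(c,b) via R2 from knows(c,b)
round 1: derive span(c,j) via R2 from knows(c,j)
round 1: derive span(d,g) via R2 from knows(d,g)
round 1: derive span(d,i) via R2 from knows(d,i)
round 1: derive span(f,d) via R2 from knows(f,d)
round 1: derive span(f,f) via R2 from knows(f,f)
round 1: derive span(f,i) via R2 from knows(f,i)
round 1: derive span(i,a) via R2 from knows(i,a)
round 1: derive span(i,b) via R2 from knows(i,b)
round 1: derive span(i,g) via R2 from knows(i,g)
round 2: derive reach(a,i) via R1 from reach(a,c), reach(c,i)
round 2: derive reach(b,c) via R1 from reach(b,f), reach(f,c)
round 2: derive reach(c,d) via R1 from reach(c,i), reach(i,d)
round 2: derive reach(d,f) via R1 from reach(d,b), reach(b,f)
round 2: derive reach(f,i) via R1 from reach(f,c), reach(c,i)
round 2: derive reach(i,b) via R1 from reach(i,d), reach(d,b)
round 2: derive span(a,b) via R3 from span(a,d), reach(d,b)
round 2: derive span(a,c) via R3 from span(a,a), reach(a,c)
round 2: derive span(b,b) via R3 from span(b,d), reach(d,b)
round 2: derive span(b,c) via R3 from span(b,a), reach(a,c)
round 2: derive span(c,f) via R3 from span(c,b), reach(b,f)
round 2: derive span(d,d) via R3 from span(d,i), reach(i,d)
round 2: derive span(f,b) via R3 from span(f,d), reach(d,b)
round 2: derive span(f,c) via R3 from span(f,f), reach(f,c)
round 2: derive span(i,c) via R3 from span(i,a), reach(a,c)
round 2: derive span(i,f) via R3 from span(i,b), reach(b,f)
round 3: derive reach(a,b) via R1 from reach(a,i), reach(i,b)
round 3: derive reach(a,d) via R1 from reach(a,c), reach(c,d)
round 3: derive reach(b,d) via R1 from reach(b,c), reach(c,d)
round 3: derive reach(b,i) via R1 from reach(b,c), reach(c,i)
round 3: derive reach(c,b) via R1 from reach(c,d), reach(d,b)
round 3: derive reach(c,f) via R1 from reach(c,d), reach(d,f)
round 3: derive reach(d,c) via R1 from reach(d,b), reach(b,c)
round 3: derive reach(d,i) via R1 from reach(d,f), reach(f,i)
round 3: derive reach(f,b) via R1 from reach(f,i), reach(i,b)
round 3: derive reach(f,d) via R1 from reach(f,c), reach(c,d)
round 3: derive reach(i,c) via R1 from reach(i,b), reach(b,c)
round 3: derive reach(i,f) via R1 from reach(i,b), reach(b,f)
round 3: derive span(a,f) via R3 from span(a,b), reach(b,f)
round 3: derive span(a,i) via R3 from span(a,a), reach(a,i)
round 3: derive span(b,f) via R3 from span(b,b), reach(b,f)
round 3: derive span(b,i) via R3 from span(b,a), reach(a,i)
round 3: derive span(c,c) via R3 from span(c,b), reach(b,c)
round 3: derive span(c,i) via R3 from span(c,f), reach(f,i)
round 3: derive span(d,b) via R3 from span(d,d), reach(d,b)
round 3: derive span(d,f) via R3 from span(d,d), reach(d,f)
round 3: derive span(i,d) via R3 from span(i,c), reach(c,d)
round 3: derive span(i,i) via R3 from span(i,a), reach(a,i)
round 4: derive reach(a,f) via R1 from reach(a,b), reach(b,f)
round 4: derive reach(b,b) via R1 from reach(b,c), reach(c,b)
round 4: derive reach(c,c) via R1 from reach(c,b), reach(b,c)
round 4: derive reach(d,d) via R1 from reach(d,b), reach(b,d)
round 4: derive reach(f,f) via R1 from reach(f,b), reach(b,f)
round 4: derive reach(i,i) via R1 from reach(i,b), reach(b,i)
round 4: derive span(c,d) via R3 from span(c,b), reach(b,d)
round 4: derive span(d,c) via R3 from span(d,b), reach(b,c)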